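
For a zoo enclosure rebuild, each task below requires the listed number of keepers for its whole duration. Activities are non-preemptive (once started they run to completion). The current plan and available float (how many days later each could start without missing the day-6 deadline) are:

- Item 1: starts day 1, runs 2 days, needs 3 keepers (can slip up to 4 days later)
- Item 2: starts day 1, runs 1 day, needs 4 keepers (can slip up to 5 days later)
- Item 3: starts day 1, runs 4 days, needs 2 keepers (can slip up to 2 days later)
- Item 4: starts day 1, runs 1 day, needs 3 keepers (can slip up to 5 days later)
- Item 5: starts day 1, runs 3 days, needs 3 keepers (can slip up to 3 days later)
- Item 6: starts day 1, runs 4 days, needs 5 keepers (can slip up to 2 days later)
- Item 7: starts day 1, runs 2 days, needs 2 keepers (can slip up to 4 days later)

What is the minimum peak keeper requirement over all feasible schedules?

Early-start (Item 1@1, Item 2@1, Item 3@1, Item 4@1, Item 5@1, Item 6@1, Item 7@1) gives peak 22: d1:22  d2:15  d3:10  d4:7  d5:0  d6:0.
Shift Item 4→2, Item 5→3, Item 6→3, Item 7→5.
Schedule Item 1@1, Item 2@1, Item 3@1, Item 4@2, Item 5@3, Item 6@3, Item 7@5: d1:9  d2:8  d3:10  d4:10  d5:10  d6:7 — peak 10.

10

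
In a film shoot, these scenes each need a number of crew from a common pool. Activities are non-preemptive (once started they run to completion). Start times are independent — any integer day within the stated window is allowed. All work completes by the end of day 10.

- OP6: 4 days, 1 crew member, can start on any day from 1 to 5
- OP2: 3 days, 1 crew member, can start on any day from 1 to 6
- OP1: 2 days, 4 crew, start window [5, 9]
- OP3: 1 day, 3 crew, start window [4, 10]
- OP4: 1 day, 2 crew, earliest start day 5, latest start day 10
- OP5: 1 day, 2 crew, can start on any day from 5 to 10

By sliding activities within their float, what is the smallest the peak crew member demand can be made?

Early-start (OP6@1, OP2@1, OP1@5, OP3@4, OP4@5, OP5@5) gives peak 8: d1:2  d2:2  d3:2  d4:4  d5:8  d6:4  d7:0  d8:0  d9:0  d10:0.
Shift OP4→7, OP5→7.
Schedule OP6@1, OP2@1, OP1@5, OP3@4, OP4@7, OP5@7: d1:2  d2:2  d3:2  d4:4  d5:4  d6:4  d7:4  d8:0  d9:0  d10:0 — peak 4.

4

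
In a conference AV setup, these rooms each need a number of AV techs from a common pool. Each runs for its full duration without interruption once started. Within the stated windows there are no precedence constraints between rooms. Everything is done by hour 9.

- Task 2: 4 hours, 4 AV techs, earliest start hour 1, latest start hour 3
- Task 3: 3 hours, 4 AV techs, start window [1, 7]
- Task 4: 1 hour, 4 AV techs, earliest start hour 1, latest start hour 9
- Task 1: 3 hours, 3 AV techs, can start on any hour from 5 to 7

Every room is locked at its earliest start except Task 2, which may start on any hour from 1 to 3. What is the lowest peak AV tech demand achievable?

8

Task 2@1: h1:12  h2:8  h3:8  h4:4  h5:3  h6:3  h7:3  h8:0  h9:0 → peak 12
Task 2@2: h1:8  h2:8  h3:8  h4:4  h5:7  h6:3  h7:3  h8:0  h9:0 → peak 8
Task 2@3: h1:8  h2:4  h3:8  h4:4  h5:7  h6:7  h7:3  h8:0  h9:0 → peak 8
Best is Task 2@2, peak 8.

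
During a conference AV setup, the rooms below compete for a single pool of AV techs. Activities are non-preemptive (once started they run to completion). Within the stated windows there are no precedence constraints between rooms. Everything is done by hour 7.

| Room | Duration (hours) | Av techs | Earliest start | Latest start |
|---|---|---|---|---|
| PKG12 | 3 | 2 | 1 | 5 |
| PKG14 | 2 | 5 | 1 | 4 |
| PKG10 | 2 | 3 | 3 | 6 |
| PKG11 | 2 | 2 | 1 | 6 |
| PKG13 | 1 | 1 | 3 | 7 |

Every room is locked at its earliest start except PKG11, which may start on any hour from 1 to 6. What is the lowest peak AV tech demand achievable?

7

PKG11@1: h1:9  h2:9  h3:6  h4:3  h5:0  h6:0  h7:0 → peak 9
PKG11@2: h1:7  h2:9  h3:8  h4:3  h5:0  h6:0  h7:0 → peak 9
PKG11@3: h1:7  h2:7  h3:8  h4:5  h5:0  h6:0  h7:0 → peak 8
PKG11@4: h1:7  h2:7  h3:6  h4:5  h5:2  h6:0  h7:0 → peak 7
PKG11@5: h1:7  h2:7  h3:6  h4:3  h5:2  h6:2  h7:0 → peak 7
PKG11@6: h1:7  h2:7  h3:6  h4:3  h5:0  h6:2  h7:2 → peak 7
Best is PKG11@4, peak 7.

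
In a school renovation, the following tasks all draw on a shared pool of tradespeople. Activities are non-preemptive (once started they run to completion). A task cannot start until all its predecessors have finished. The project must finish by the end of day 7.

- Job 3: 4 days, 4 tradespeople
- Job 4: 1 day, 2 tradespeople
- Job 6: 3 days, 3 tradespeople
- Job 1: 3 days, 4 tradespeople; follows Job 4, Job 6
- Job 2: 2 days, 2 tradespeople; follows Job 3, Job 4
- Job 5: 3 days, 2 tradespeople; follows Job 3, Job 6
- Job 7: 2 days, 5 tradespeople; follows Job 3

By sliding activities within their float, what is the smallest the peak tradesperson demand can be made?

13

Schedule Job 3@1, Job 4@1, Job 6@1, Job 1@4, Job 2@5, Job 5@5, Job 7@5: d1:9  d2:7  d3:7  d4:8  d5:13  d6:13  d7:2 — peak 13.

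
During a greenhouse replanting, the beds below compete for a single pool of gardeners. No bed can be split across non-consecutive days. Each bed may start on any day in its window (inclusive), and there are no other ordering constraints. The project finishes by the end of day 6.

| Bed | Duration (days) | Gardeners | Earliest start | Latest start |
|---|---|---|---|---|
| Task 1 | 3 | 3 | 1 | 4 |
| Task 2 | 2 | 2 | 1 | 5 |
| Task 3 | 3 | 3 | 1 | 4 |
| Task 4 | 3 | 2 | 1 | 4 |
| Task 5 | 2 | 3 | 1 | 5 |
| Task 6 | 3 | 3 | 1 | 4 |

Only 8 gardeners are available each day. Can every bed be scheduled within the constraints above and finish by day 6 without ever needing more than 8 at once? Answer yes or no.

yes

Schedule Task 1@1, Task 2@1, Task 3@1, Task 4@3, Task 5@4, Task 6@4: d1:8  d2:8  d3:8  d4:8  d5:8  d6:3 — peak 8 ≤ 8.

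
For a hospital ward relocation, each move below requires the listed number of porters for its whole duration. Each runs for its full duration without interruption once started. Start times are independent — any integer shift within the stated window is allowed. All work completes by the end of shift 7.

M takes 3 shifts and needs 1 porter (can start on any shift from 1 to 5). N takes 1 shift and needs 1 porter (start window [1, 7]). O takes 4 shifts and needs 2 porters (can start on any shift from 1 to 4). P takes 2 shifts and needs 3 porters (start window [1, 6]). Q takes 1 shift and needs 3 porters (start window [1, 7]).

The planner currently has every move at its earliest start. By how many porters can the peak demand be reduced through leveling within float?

Early-start peak: s1:10  s2:6  s3:3  s4:2  s5:0  s6:0  s7:0 ⇒ 10.
Leveled (M@1, N@4, O@1, P@5, Q@7): s1:3  s2:3  s3:3  s4:3  s5:3  s6:3  s7:3 ⇒ 3.
Reduction 10 − 3 = 7.

7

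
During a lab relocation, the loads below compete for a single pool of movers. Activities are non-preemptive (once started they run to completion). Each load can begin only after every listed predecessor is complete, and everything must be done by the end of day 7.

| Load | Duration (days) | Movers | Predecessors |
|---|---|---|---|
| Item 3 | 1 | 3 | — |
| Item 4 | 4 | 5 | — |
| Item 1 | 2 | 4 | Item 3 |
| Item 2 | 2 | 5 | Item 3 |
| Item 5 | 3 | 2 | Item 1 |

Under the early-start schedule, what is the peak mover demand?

14

Early-start schedule: Item 3@1, Item 4@1, Item 1@2, Item 2@2, Item 5@4.
Load per day: day 1: 8, day 2: 14, day 3: 14, day 4: 7, day 5: 2, day 6: 2, day 7: 0.
Peak is 14.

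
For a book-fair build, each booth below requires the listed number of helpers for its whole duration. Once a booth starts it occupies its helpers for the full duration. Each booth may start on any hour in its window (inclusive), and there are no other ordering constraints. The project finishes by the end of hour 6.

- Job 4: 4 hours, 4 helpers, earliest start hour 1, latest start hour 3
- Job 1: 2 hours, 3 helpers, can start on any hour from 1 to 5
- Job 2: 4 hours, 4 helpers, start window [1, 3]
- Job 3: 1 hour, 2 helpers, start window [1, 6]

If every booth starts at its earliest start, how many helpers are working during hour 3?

8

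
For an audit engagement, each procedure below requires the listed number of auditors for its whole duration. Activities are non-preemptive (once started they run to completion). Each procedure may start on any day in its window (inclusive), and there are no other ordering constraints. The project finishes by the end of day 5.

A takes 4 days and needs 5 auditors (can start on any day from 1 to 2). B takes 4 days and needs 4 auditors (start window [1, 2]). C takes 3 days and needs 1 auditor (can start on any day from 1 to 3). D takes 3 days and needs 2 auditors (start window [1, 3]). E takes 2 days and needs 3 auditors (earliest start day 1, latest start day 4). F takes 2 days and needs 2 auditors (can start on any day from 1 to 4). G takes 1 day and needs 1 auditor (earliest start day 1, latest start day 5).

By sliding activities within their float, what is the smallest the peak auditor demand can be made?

13

Early-start (A@1, B@1, C@1, D@1, E@1, F@1, G@1) gives peak 18: d1:18  d2:17  d3:12  d4:9  d5:0.
Shift D→3, F→4, G→3.
Schedule A@1, B@1, C@1, D@3, E@1, F@4, G@3: d1:13  d2:13  d3:13  d4:13  d5:4 — peak 13.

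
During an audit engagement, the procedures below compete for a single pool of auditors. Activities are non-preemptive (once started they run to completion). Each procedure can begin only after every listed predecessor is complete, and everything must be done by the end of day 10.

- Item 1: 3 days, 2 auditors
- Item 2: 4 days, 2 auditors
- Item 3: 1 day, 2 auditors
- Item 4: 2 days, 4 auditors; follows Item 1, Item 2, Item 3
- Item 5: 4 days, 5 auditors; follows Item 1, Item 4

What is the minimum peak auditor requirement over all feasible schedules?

Early-start (Item 1@1, Item 2@1, Item 3@1, Item 4@5, Item 5@7) gives peak 6: d1:6  d2:4  d3:4  d4:2  d5:4  d6:4  d7:5  d8:5  d9:5  d10:5.
Shift Item 3→4.
Schedule Item 1@1, Item 2@1, Item 3@4, Item 4@5, Item 5@7: d1:4  d2:4  d3:4  d4:4  d5:4  d6:4  d7:5  d8:5  d9:5  d10:5 — peak 5.
Total auditor-days = 44 over 10 days ⇒ peak ≥ ⌈44/10⌉ = 5, so 5 is optimal.

5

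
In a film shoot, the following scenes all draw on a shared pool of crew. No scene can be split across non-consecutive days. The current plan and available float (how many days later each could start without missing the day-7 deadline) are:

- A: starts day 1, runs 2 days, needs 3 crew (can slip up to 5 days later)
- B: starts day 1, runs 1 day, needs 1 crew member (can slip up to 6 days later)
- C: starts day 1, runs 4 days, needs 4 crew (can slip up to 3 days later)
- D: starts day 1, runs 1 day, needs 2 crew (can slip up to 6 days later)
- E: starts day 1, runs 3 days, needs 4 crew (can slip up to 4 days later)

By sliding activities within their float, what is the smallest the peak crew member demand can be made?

Early-start (A@1, B@1, C@1, D@1, E@1) gives peak 14: d1:14  d2:11  d3:8  d4:4  d5:0  d6:0  d7:0.
Shift B→3, D→3, E→5.
Schedule A@1, B@3, C@1, D@3, E@5: d1:7  d2:7  d3:7  d4:4  d5:4  d6:4  d7:4 — peak 7.

7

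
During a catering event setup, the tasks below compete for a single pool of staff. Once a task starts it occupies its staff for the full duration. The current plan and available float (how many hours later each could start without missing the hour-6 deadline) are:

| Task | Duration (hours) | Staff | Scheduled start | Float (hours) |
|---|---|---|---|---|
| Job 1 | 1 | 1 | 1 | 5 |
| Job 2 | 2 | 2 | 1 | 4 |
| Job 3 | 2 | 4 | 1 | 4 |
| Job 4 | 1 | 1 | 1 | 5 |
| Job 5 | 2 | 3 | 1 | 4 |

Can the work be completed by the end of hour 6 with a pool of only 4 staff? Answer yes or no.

yes

Schedule Job 1@1, Job 2@1, Job 3@3, Job 4@1, Job 5@5: h1:4  h2:2  h3:4  h4:4  h5:3  h6:3 — peak 4 ≤ 4.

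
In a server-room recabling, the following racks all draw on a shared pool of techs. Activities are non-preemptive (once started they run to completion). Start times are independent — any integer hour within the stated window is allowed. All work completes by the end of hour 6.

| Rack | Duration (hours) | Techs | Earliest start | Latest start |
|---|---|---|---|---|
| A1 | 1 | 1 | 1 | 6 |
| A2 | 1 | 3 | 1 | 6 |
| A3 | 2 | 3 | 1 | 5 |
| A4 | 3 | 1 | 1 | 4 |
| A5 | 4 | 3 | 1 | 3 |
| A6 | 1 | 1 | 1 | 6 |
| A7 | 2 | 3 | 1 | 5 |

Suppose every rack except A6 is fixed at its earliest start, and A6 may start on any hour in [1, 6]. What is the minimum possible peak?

14

A6@1: h1:15  h2:10  h3:4  h4:3  h5:0  h6:0 → peak 15
A6@2: h1:14  h2:11  h3:4  h4:3  h5:0  h6:0 → peak 14
A6@3: h1:14  h2:10  h3:5  h4:3  h5:0  h6:0 → peak 14
A6@4: h1:14  h2:10  h3:4  h4:4  h5:0  h6:0 → peak 14
A6@5: h1:14  h2:10  h3:4  h4:3  h5:1  h6:0 → peak 14
A6@6: h1:14  h2:10  h3:4  h4:3  h5:0  h6:1 → peak 14
Best is A6@2, peak 14.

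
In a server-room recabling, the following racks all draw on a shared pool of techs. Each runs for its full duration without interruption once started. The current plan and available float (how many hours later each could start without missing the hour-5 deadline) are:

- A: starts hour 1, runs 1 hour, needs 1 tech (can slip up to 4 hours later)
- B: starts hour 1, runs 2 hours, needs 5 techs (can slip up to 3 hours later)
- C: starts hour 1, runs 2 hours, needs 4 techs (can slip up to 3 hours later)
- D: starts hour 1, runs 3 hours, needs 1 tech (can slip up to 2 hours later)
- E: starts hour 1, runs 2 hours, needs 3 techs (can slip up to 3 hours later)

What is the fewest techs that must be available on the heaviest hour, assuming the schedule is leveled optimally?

7

Early-start (A@1, B@1, C@1, D@1, E@1) gives peak 14: h1:14  h2:13  h3:1  h4:0  h5:0.
Shift C→3, E→4.
Schedule A@1, B@1, C@3, D@1, E@4: h1:7  h2:6  h3:5  h4:7  h5:3 — peak 7.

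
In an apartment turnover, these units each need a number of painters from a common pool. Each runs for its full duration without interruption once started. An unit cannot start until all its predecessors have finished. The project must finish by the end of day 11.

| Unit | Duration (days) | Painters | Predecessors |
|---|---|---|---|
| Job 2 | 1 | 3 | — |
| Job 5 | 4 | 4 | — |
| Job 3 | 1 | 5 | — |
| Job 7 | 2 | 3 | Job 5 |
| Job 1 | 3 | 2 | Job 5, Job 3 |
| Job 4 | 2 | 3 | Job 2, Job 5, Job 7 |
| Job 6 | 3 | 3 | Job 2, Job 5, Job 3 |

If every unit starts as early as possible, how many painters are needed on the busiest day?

Early-start schedule: Job 2@1, Job 5@1, Job 3@1, Job 7@5, Job 1@5, Job 4@7, Job 6@5.
Load per day: day 1: 12, day 2: 4, day 3: 4, day 4: 4, day 5: 8, day 6: 8, day 7: 8, day 8: 3, day 9: 0, day 10: 0, day 11: 0.
Peak is 12.

12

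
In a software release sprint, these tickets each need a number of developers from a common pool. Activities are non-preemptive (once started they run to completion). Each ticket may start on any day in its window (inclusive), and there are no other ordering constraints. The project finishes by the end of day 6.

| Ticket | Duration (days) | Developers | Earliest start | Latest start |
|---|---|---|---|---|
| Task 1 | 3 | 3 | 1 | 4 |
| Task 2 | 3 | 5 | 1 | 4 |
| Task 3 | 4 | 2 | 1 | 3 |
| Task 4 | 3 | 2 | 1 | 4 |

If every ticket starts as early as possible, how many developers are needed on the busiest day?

Early-start schedule: Task 1@1, Task 2@1, Task 3@1, Task 4@1.
Load per day: day 1: 12, day 2: 12, day 3: 12, day 4: 2, day 5: 0, day 6: 0.
Peak is 12.

12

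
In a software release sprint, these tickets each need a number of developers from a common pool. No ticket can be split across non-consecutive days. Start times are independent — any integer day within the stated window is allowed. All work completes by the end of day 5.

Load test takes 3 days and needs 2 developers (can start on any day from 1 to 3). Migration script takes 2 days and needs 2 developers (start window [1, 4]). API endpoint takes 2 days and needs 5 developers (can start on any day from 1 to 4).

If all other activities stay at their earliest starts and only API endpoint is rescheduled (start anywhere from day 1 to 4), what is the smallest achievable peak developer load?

5

API endpoint@1: d1:9  d2:9  d3:2  d4:0  d5:0 → peak 9
API endpoint@2: d1:4  d2:9  d3:7  d4:0  d5:0 → peak 9
API endpoint@3: d1:4  d2:4  d3:7  d4:5  d5:0 → peak 7
API endpoint@4: d1:4  d2:4  d3:2  d4:5  d5:5 → peak 5
Best is API endpoint@4, peak 5.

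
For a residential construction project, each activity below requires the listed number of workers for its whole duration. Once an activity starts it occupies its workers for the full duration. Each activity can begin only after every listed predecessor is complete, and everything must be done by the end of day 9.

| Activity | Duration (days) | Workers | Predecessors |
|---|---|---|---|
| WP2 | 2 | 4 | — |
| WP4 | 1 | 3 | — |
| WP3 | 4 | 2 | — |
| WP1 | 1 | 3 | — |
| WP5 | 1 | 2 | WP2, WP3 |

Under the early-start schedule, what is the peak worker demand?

Early-start schedule: WP2@1, WP4@1, WP3@1, WP1@1, WP5@5.
Load per day: day 1: 12, day 2: 6, day 3: 2, day 4: 2, day 5: 2, day 6: 0, day 7: 0, day 8: 0, day 9: 0.
Peak is 12.

12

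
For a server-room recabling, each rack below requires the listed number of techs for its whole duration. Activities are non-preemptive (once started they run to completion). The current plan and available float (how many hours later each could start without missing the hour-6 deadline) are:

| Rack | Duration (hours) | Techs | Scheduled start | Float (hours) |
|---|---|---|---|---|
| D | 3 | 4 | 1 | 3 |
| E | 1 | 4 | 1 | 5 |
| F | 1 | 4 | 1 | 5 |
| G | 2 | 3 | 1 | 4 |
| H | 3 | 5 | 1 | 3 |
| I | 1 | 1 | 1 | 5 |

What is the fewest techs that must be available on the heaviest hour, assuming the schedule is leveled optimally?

Early-start (D@1, E@1, F@1, G@1, H@1, I@1) gives peak 21: h1:21  h2:12  h3:9  h4:0  h5:0  h6:0.
Shift F→2, G→3, H→4, I→3.
Schedule D@1, E@1, F@2, G@3, H@4, I@3: h1:8  h2:8  h3:8  h4:8  h5:5  h6:5 — peak 8.

8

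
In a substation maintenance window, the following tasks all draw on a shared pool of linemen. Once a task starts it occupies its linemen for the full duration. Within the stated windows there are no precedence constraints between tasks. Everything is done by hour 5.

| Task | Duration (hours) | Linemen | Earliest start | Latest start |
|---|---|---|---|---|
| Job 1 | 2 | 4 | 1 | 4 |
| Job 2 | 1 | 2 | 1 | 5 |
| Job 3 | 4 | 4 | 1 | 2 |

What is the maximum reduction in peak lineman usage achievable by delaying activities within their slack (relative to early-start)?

2

Early-start peak: h1:10  h2:8  h3:4  h4:4  h5:0 ⇒ 10.
Leveled (Job 1@1, Job 2@1, Job 3@2): h1:6  h2:8  h3:4  h4:4  h5:4 ⇒ 8.
Reduction 10 − 8 = 2.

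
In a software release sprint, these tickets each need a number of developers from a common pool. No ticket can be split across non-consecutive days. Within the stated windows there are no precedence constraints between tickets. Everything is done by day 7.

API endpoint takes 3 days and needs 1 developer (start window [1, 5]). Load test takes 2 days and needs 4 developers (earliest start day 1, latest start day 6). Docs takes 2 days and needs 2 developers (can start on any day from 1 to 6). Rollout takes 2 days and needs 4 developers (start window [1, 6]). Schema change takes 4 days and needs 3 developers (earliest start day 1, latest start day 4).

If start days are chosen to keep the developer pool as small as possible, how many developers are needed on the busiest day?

Early-start (API endpoint@1, Load test@1, Docs@1, Rollout@1, Schema change@1) gives peak 14: d1:14  d2:14  d3:4  d4:3  d5:0  d6:0  d7:0.
Shift Rollout→3, Schema change→4.
Schedule API endpoint@1, Load test@1, Docs@1, Rollout@3, Schema change@4: d1:7  d2:7  d3:5  d4:7  d5:3  d6:3  d7:3 — peak 7.

7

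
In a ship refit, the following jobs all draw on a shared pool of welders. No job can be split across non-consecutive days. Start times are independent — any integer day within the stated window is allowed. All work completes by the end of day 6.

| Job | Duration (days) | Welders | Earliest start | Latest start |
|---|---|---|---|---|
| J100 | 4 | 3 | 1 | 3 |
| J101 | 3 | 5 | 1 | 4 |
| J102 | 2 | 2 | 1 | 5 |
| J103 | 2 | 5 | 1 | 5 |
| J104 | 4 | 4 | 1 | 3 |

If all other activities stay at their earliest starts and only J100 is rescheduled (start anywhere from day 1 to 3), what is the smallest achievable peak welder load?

J100@1: d1:19  d2:19  d3:12  d4:7  d5:0  d6:0 → peak 19
J100@2: d1:16  d2:19  d3:12  d4:7  d5:3  d6:0 → peak 19
J100@3: d1:16  d2:16  d3:12  d4:7  d5:3  d6:3 → peak 16
Best is J100@3, peak 16.

16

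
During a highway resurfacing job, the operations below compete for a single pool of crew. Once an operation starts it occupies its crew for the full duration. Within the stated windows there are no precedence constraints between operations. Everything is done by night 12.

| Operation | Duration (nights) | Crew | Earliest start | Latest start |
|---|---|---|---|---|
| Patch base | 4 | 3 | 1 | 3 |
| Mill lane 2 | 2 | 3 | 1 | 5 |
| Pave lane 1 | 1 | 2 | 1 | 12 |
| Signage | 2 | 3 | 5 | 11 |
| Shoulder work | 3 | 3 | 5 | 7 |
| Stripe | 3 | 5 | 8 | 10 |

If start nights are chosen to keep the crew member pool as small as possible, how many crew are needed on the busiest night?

Early-start (Patch base@1, Mill lane 2@1, Pave lane 1@1, Signage@5, Shoulder work@5, Stripe@8) gives peak 8: n1:8  n2:6  n3:3  n4:3  n5:6  n6:6  n7:3  n8:5  n9:5  n10:5  n11:0  n12:0.
Shift Pave lane 1→3.
Schedule Patch base@1, Mill lane 2@1, Pave lane 1@3, Signage@5, Shoulder work@5, Stripe@8: n1:6  n2:6  n3:5  n4:3  n5:6  n6:6  n7:3  n8:5  n9:5  n10:5  n11:0  n12:0 — peak 6.

6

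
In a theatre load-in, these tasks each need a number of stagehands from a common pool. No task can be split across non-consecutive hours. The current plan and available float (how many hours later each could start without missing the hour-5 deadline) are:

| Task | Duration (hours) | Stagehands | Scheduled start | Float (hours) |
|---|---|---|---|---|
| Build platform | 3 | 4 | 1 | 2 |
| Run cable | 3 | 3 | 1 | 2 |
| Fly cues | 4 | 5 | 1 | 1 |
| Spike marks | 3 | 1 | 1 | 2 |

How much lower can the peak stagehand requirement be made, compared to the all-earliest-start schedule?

0

Early-start peak: h1:13  h2:13  h3:13  h4:5  h5:0 ⇒ 13.
Leveled (Build platform@1, Run cable@1, Fly cues@1, Spike marks@1): h1:13  h2:13  h3:13  h4:5  h5:0 ⇒ 13.
Reduction 13 − 13 = 0.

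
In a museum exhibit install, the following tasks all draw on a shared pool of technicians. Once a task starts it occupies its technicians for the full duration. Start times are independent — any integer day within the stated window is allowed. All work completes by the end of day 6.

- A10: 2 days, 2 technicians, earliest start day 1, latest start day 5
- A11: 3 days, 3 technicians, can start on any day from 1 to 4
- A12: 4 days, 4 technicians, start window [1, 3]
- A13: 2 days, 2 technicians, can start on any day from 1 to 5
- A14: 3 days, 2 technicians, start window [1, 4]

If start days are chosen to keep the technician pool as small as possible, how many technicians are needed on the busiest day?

7

Early-start (A10@1, A11@1, A12@1, A13@1, A14@1) gives peak 13: d1:13  d2:13  d3:9  d4:4  d5:0  d6:0.
Shift A12→3, A14→4.
Schedule A10@1, A11@1, A12@3, A13@1, A14@4: d1:7  d2:7  d3:7  d4:6  d5:6  d6:6 — peak 7.
Total technician-days = 39 over 6 days ⇒ peak ≥ ⌈39/6⌉ = 7, so 7 is optimal.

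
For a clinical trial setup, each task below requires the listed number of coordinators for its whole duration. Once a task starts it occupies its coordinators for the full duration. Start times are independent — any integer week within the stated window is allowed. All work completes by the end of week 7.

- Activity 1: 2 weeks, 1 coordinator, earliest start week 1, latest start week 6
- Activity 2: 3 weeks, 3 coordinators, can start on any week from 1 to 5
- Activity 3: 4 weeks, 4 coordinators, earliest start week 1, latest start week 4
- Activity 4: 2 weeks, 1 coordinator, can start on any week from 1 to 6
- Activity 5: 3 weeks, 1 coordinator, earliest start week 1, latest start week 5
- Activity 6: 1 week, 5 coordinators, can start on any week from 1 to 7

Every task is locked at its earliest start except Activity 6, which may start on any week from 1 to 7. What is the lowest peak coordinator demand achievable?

10

Activity 6@1: w1:15  w2:10  w3:8  w4:4  w5:0  w6:0  w7:0 → peak 15
Activity 6@2: w1:10  w2:15  w3:8  w4:4  w5:0  w6:0  w7:0 → peak 15
Activity 6@3: w1:10  w2:10  w3:13  w4:4  w5:0  w6:0  w7:0 → peak 13
Activity 6@4: w1:10  w2:10  w3:8  w4:9  w5:0  w6:0  w7:0 → peak 10
Activity 6@5: w1:10  w2:10  w3:8  w4:4  w5:5  w6:0  w7:0 → peak 10
Activity 6@6: w1:10  w2:10  w3:8  w4:4  w5:0  w6:5  w7:0 → peak 10
Activity 6@7: w1:10  w2:10  w3:8  w4:4  w5:0  w6:0  w7:5 → peak 10
Best is Activity 6@4, peak 10.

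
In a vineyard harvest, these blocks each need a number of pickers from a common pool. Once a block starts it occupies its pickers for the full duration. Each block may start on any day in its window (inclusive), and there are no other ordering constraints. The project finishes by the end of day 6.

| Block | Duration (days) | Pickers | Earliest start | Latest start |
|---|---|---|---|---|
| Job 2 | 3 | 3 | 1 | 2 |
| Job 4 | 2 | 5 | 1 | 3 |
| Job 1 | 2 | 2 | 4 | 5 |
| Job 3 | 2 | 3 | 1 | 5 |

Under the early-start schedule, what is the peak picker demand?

Early-start schedule: Job 2@1, Job 4@1, Job 1@4, Job 3@1.
Load per day: day 1: 11, day 2: 11, day 3: 3, day 4: 2, day 5: 2, day 6: 0.
Peak is 11.

11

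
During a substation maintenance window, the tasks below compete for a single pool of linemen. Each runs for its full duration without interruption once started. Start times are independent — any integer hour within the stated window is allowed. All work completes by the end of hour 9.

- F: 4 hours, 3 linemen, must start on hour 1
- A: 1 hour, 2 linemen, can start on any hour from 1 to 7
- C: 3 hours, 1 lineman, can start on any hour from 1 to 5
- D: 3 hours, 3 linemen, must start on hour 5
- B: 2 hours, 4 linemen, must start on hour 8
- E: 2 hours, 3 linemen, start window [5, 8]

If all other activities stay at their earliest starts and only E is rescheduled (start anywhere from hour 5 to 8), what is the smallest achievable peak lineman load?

6

E@5: h1:6  h2:4  h3:4  h4:3  h5:6  h6:6  h7:3  h8:4  h9:4 → peak 6
E@6: h1:6  h2:4  h3:4  h4:3  h5:3  h6:6  h7:6  h8:4  h9:4 → peak 6
E@7: h1:6  h2:4  h3:4  h4:3  h5:3  h6:3  h7:6  h8:7  h9:4 → peak 7
E@8: h1:6  h2:4  h3:4  h4:3  h5:3  h6:3  h7:3  h8:7  h9:7 → peak 7
Best is E@5, peak 6.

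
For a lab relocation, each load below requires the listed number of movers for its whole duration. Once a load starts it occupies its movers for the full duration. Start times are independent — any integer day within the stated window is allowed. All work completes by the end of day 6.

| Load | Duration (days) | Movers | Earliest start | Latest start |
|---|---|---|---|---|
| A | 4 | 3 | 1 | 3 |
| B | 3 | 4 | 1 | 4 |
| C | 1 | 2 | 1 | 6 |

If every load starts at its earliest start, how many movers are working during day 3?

7

At early start, day 3 has: A, B.
Demand: 3 + 4 = 7.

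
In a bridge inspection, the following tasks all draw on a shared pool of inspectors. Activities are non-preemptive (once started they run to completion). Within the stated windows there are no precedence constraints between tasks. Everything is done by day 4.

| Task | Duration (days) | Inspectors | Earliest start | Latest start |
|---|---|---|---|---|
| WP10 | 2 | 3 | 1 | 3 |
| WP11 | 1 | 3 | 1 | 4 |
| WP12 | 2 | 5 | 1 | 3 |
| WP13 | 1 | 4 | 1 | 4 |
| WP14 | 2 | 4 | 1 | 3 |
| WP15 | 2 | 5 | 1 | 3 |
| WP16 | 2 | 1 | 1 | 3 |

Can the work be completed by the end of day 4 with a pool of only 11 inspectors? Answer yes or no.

yes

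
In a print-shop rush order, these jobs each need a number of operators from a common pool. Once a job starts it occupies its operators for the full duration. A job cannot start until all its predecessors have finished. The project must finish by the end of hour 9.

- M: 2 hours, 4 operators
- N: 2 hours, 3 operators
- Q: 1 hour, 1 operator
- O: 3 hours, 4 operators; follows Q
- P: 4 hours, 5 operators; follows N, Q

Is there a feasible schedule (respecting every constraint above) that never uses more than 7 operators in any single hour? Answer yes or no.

yes

Schedule M@1, N@2, Q@1, O@3, P@6: h1:5  h2:7  h3:7  h4:4  h5:4  h6:5  h7:5  h8:5  h9:5 — peak 7 ≤ 7.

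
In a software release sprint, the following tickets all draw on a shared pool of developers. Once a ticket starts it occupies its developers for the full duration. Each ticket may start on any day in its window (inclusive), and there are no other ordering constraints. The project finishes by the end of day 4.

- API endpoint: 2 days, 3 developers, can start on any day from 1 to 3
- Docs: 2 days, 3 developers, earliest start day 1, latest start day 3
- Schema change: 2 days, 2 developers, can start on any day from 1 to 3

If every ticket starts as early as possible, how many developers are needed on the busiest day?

Early-start schedule: API endpoint@1, Docs@1, Schema change@1.
Load per day: day 1: 8, day 2: 8, day 3: 0, day 4: 0.
Peak is 8.

8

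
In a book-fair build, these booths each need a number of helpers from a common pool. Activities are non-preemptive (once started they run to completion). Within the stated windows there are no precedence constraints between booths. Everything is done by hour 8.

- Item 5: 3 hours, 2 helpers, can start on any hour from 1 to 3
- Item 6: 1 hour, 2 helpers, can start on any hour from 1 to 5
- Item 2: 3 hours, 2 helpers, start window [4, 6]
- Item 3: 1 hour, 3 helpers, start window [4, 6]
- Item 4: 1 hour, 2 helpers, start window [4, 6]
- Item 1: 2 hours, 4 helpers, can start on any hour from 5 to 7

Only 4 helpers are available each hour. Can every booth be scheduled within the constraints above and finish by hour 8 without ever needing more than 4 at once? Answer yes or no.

The minimum achievable peak is 5; 4 < 5, so no feasible schedule stays within the cap.

no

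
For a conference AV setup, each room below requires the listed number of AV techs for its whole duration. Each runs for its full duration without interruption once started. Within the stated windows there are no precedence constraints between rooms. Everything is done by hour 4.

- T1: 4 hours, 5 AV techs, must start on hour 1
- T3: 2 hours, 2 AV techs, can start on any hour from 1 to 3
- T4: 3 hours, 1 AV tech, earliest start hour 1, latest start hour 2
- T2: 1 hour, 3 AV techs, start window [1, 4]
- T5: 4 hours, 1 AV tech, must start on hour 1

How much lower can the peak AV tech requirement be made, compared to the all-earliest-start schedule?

3

Early-start peak: h1:12  h2:9  h3:7  h4:6 ⇒ 12.
Leveled (T1@1, T3@1, T4@1, T2@4, T5@1): h1:9  h2:9  h3:7  h4:9 ⇒ 9.
Reduction 12 − 9 = 3.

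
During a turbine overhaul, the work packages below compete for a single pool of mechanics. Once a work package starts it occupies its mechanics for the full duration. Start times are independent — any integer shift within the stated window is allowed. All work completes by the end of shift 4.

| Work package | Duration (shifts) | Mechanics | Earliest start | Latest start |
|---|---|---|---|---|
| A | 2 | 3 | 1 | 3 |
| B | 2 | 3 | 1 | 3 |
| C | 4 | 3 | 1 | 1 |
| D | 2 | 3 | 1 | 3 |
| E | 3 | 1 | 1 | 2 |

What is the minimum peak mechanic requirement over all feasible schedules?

Early-start (A@1, B@1, C@1, D@1, E@1) gives peak 13: s1:13  s2:13  s3:4  s4:3.
Shift D→3.
Schedule A@1, B@1, C@1, D@3, E@1: s1:10  s2:10  s3:7  s4:6 — peak 10.

10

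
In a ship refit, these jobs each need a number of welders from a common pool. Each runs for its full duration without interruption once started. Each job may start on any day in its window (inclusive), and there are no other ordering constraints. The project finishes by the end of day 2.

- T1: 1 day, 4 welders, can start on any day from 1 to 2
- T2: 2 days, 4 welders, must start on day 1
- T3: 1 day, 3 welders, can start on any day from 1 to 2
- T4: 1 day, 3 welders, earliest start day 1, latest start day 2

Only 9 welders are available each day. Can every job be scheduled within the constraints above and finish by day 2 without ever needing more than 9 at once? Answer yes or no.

The minimum achievable peak is 10; 9 < 10, so no feasible schedule stays within the cap.

no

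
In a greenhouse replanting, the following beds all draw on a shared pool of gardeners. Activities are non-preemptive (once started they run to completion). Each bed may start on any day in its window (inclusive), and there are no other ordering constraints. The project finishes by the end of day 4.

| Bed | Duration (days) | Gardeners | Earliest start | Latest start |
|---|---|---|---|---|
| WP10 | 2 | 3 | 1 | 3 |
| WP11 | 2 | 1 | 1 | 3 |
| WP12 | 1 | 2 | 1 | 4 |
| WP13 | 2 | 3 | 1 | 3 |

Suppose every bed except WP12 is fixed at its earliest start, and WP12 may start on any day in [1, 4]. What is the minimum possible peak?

7

WP12@1: d1:9  d2:7  d3:0  d4:0 → peak 9
WP12@2: d1:7  d2:9  d3:0  d4:0 → peak 9
WP12@3: d1:7  d2:7  d3:2  d4:0 → peak 7
WP12@4: d1:7  d2:7  d3:0  d4:2 → peak 7
Best is WP12@3, peak 7.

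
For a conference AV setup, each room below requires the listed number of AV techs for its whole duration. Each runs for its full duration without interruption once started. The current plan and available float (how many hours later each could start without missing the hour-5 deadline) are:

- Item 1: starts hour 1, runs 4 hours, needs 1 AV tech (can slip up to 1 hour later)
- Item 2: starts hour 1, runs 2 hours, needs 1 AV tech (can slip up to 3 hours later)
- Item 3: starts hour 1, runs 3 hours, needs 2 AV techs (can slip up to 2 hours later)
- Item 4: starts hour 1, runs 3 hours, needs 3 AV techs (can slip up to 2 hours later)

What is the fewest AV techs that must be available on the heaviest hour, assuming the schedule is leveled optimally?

Early-start (Item 1@1, Item 2@1, Item 3@1, Item 4@1) gives peak 7: h1:7  h2:7  h3:6  h4:1  h5:0.
Shift Item 4→3.
Schedule Item 1@1, Item 2@1, Item 3@1, Item 4@3: h1:4  h2:4  h3:6  h4:4  h5:3 — peak 6.

6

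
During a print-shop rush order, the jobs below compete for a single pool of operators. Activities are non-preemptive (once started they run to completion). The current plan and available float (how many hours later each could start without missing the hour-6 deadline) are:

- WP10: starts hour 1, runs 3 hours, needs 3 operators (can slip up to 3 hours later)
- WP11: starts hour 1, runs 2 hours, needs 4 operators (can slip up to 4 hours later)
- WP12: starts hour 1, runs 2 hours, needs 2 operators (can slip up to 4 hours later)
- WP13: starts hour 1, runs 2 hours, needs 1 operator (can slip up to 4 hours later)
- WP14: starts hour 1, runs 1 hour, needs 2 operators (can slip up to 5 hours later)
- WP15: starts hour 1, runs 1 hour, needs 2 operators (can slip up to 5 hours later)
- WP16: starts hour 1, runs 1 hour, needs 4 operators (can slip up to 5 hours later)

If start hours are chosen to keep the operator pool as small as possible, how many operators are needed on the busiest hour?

Early-start (WP10@1, WP11@1, WP12@1, WP13@1, WP14@1, WP15@1, WP16@1) gives peak 18: h1:18  h2:10  h3:3  h4:0  h5:0  h6:0.
Shift WP11→4, WP14→3, WP15→4, WP16→6.
Schedule WP10@1, WP11@4, WP12@1, WP13@1, WP14@3, WP15@4, WP16@6: h1:6  h2:6  h3:5  h4:6  h5:4  h6:4 — peak 6.
Total operator-hours = 31 over 6 hours ⇒ peak ≥ ⌈31/6⌉ = 6, so 6 is optimal.

6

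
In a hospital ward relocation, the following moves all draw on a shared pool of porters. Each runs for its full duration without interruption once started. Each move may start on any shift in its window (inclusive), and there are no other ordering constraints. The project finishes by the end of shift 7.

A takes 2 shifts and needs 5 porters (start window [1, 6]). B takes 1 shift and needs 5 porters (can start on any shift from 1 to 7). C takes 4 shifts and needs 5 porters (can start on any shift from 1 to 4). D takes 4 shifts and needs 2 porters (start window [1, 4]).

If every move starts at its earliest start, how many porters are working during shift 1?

At early start, shift 1 has: A, B, C, D.
Demand: 5 + 5 + 5 + 2 = 17.

17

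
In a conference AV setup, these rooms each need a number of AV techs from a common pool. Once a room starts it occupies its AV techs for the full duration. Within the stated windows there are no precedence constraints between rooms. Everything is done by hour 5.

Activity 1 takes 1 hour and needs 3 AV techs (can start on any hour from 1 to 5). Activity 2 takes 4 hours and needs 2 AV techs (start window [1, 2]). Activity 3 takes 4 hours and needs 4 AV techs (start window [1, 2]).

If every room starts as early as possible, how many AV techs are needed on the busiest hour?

9

Early-start schedule: Activity 1@1, Activity 2@1, Activity 3@1.
Load per hour: hour 1: 9, hour 2: 6, hour 3: 6, hour 4: 6, hour 5: 0.
Peak is 9.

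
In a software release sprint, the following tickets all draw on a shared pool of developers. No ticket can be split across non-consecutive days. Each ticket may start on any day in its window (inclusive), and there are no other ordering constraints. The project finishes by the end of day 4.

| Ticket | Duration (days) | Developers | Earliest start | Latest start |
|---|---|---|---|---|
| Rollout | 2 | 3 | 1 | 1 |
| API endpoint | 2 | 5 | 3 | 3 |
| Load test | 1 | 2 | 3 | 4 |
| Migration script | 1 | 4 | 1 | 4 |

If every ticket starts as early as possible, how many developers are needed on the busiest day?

7

Early-start schedule: Rollout@1, API endpoint@3, Load test@3, Migration script@1.
Load per day: day 1: 7, day 2: 3, day 3: 7, day 4: 5.
Peak is 7.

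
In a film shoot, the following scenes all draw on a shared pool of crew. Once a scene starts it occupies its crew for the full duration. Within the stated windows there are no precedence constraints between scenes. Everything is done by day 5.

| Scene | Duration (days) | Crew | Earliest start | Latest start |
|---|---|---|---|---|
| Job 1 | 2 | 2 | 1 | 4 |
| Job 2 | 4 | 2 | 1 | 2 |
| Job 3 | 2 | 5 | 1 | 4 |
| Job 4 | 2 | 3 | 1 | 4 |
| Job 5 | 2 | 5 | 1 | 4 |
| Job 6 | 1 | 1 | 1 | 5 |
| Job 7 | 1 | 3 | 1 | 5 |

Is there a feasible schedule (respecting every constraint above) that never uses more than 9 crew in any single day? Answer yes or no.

The minimum achievable peak is 10; 9 < 10, so no feasible schedule stays within the cap.

no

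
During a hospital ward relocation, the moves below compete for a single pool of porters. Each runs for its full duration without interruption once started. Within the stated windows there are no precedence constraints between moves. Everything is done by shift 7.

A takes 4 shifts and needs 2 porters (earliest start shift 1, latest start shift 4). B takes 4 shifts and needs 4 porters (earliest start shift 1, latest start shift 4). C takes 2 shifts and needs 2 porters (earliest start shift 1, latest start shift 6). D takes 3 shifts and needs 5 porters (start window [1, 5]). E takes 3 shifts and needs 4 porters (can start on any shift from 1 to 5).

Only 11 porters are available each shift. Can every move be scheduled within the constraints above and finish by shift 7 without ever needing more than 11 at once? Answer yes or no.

Schedule A@1, B@1, C@1, D@5, E@5: s1:8  s2:8  s3:6  s4:6  s5:9  s6:9  s7:9 — peak 9 ≤ 11.

yes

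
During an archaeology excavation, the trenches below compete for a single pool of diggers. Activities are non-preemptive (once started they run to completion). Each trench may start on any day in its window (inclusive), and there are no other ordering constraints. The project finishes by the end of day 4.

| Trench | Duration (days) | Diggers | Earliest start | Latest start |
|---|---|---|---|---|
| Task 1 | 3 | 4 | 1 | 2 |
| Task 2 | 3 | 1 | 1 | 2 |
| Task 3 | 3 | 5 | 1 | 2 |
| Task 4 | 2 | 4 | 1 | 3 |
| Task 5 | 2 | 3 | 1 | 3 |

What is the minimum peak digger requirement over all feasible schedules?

14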